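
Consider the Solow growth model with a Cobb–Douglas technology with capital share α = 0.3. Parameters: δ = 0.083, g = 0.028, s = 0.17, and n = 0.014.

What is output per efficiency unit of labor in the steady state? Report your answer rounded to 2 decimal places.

Steady state requires s·f(k) = (n + g + δ)·k, i.e. s·k^α = (n + g + δ)·k.
Rearranging, k^(1−α) = s / (n + g + δ).
k^0.7 = 0.17 / (0.014 + 0.028 + 0.083) = 0.17 / 0.125 = 1.3600
k* = 1.3600^(1/0.7) ≈ 1.5516
y* = (k*)^α = 1.5516^0.3 ≈ 1.1409

y* ≈ 1.14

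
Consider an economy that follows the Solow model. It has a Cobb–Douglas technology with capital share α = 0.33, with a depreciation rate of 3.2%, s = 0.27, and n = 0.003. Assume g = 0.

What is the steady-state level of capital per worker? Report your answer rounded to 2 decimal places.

Steady state requires s·f(k) = (n + δ)·k, i.e. s·k^α = (n + δ)·k.
Dividing both sides by k: k^(1−α) = s / (n + δ).
k^0.67 = 0.27 / (0.003 + 0.032) = 0.27 / 0.035 = 7.7143
k* = 7.7143^(1/0.67) ≈ 21.1020

k* = 21.10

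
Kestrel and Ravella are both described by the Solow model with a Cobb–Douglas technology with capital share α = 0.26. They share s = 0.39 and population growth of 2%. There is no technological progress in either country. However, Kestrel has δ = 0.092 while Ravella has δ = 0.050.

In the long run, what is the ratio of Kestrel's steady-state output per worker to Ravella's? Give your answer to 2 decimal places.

Steady-state y* = [s/(n + δ)]^(α/(1−α)), so the ratio is [ (s_K/(n + δ)_K) / (s_R/(n + δ)_R) ]^0.3514.
s_K/(n + δ)_K = 0.39/0.112 = 3.4821; s_R/(n + δ)_R = 0.39/0.070 = 5.5714.
Ratio = (3.4821/5.5714)^0.3514 = 0.6250^0.3514 ≈ 0.8478

ratio ≈ 0.85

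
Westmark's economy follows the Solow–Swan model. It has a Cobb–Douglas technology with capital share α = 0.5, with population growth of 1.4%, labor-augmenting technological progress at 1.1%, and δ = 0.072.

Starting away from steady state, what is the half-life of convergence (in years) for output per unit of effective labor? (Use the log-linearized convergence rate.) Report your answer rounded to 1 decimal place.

half-life ≈ 14.3 years

Near the steady state the convergence rate is λ = (1 − α)(n + g + δ).
λ = (1 − 0.5) × 0.097 = 0.5 × 0.097 = 0.0485
Half-life = ln 2 / λ = 0.6931 / 0.0485 ≈ 14.29 years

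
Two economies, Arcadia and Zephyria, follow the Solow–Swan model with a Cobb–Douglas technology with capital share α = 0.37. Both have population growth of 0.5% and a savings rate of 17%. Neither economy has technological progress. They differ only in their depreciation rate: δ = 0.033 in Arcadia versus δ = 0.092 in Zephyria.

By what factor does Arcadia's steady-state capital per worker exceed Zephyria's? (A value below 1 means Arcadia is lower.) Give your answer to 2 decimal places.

ratio ≈ 4.43

Steady-state k* = [s/(n + δ)]^(1/(1−α)), so the ratio is [ (s_A/(n + δ)_A) / (s_Z/(n + δ)_Z) ]^1.5873.
s_A/(n + δ)_A = 0.17/0.038 = 4.4737; s_Z/(n + δ)_Z = 0.17/0.097 = 1.7526.
Ratio = (4.4737/1.7526)^1.5873 = 2.5526^1.5873 ≈ 4.4259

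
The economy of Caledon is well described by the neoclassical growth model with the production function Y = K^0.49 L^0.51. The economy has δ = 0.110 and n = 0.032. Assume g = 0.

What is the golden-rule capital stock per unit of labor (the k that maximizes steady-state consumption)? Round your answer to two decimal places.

k_gold ≈ 11.34

The golden rule sets f'(k) = n + δ, i.e. α·k^(α−1) = n + δ.
So k^(1−α) = α / (n + δ) = 0.49 / 0.142 = 3.4507.
k_gold = 3.4507^(1/0.51) ≈ 11.3428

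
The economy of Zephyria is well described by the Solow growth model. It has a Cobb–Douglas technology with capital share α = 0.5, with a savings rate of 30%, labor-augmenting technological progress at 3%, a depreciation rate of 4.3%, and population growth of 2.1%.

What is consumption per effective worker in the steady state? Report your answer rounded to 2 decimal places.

Steady state requires s·f(k) = (n + g + δ)·k, i.e. s·k^α = (n + g + δ)·k.
Dividing both sides by k: k^(1−α) = s / (n + g + δ).
k^0.5 = 0.30 / (0.021 + 0.030 + 0.043) = 0.30 / 0.094 = 3.1915
k* = 3.1915^(1/0.5) ≈ 10.1857
y* = (k*)^α = 10.1857^0.5 ≈ 3.1915
c* = (1 − s)·y* = (1 − 0.30) × 3.1915 ≈ 2.2341

c* ≈ 2.23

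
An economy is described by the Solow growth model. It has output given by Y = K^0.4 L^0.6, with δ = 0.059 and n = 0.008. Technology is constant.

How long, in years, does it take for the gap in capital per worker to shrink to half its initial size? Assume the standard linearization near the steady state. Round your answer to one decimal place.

Near the steady state the convergence rate is λ = (1 − α)(n + δ).
λ = (1 − 0.4) × 0.067 = 0.6 × 0.067 = 0.0402
Half-life = ln 2 / λ = 0.6931 / 0.0402 ≈ 17.24 years

half-life ≈ 17.2 years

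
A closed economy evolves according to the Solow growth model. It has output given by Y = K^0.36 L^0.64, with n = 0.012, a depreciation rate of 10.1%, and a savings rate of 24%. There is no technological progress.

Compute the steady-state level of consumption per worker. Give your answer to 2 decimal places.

In steady state, investment equals break-even investment: s·k^α = (n + δ)·k.
Dividing both sides by k: k^(1−α) = s / (n + δ).
k^0.64 = 0.24 / (0.012 + 0.101) = 0.24 / 0.113 = 2.1239
k* = 2.1239^(1/0.64) ≈ 3.2445
y* = (k*)^α = 3.2445^0.36 ≈ 1.5276
c* = (1 − s)·y* = (1 − 0.24) × 1.5276 ≈ 1.1610

c* = 1.16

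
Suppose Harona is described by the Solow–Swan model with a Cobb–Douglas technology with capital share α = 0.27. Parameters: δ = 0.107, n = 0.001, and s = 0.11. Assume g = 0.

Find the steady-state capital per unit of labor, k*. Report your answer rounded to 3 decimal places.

Steady state requires s·f(k) = (n + δ)·k, i.e. s·k^α = (n + δ)·k.
Dividing both sides by k: k^(1−α) = s / (n + δ).
k^0.73 = 0.11 / (0.001 + 0.107) = 0.11 / 0.108 = 1.0185
k* = 1.0185^(1/0.73) ≈ 1.0254

k* ≈ 1.025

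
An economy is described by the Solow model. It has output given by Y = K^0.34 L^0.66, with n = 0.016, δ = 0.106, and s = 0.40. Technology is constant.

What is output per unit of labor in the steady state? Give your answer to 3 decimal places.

Steady state requires s·f(k) = (n + δ)·k, i.e. s·k^α = (n + δ)·k.
Dividing both sides by k: k^(1−α) = s / (n + δ).
k^0.66 = 0.40 / (0.016 + 0.106) = 0.40 / 0.122 = 3.2787
k* = 3.2787^(1/0.66) ≈ 6.0446
y* = (k*)^α = 6.0446^0.34 ≈ 1.8436

y* ≈ 1.844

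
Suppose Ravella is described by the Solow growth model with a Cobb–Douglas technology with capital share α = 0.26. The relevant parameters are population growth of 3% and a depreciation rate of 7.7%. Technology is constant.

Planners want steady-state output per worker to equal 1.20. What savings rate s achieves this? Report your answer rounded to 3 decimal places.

Steady state requires s·f(k) = (n + δ)·k, i.e. s·k^α = (n + δ)·k.
Since y* = [s/(n + δ)]^(α/(1−α)), we have s/(n + δ) = (y*)^((1−α)/α) = 1.20^2.8462 = 1.6802.
Therefore s = 1.6802 × (n + δ) = 1.6802 × 0.107 = 0.1798.

s ≈ 0.180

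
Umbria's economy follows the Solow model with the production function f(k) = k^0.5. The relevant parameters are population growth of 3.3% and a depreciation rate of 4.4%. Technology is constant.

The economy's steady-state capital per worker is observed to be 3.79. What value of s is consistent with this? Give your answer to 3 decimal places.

s ≈ 0.150

Steady state requires s·f(k) = (n + δ)·k, i.e. s·k^α = (n + δ)·k.
So s / (n + δ) = (k*)^(1−α) = 3.79^0.5 = 1.9468.
Therefore s = 1.9468 × (n + δ) = 1.9468 × 0.077 = 0.1499.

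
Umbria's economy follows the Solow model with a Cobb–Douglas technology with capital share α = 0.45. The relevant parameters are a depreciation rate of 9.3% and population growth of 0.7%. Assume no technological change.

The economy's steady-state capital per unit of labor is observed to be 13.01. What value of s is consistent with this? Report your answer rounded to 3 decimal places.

s ≈ 0.410

At the steady state, Δk = 0, so s·k^α = (n + δ)·k.
So s / (n + δ) = (k*)^(1−α) = 13.01^0.55 = 4.1006.
Therefore s = 4.1006 × (n + δ) = 4.1006 × 0.100 = 0.4101.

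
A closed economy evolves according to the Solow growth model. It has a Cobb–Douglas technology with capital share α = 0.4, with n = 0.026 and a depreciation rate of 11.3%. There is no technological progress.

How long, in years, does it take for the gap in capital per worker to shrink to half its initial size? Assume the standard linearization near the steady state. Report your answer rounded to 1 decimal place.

about 8.3 years

Near the steady state the convergence rate is λ = (1 − α)(n + δ).
λ = (1 − 0.4) × 0.139 = 0.6 × 0.139 = 0.0834
Half-life = ln 2 / λ = 0.6931 / 0.0834 ≈ 8.31 years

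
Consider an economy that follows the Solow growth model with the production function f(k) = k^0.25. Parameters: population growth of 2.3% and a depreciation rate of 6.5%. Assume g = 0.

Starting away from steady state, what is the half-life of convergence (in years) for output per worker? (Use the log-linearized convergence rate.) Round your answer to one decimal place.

Near the steady state the convergence rate is λ = (1 − α)(n + δ).
λ = (1 − 0.25) × 0.088 = 0.75 × 0.088 = 0.0660
Half-life = ln 2 / λ = 0.6931 / 0.0660 ≈ 10.50 years

t_½ ≈ 10.5 years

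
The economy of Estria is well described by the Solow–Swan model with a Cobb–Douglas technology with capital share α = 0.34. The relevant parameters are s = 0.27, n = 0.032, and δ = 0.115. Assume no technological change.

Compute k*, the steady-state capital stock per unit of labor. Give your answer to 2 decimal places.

k* = 2.51

In steady state, investment equals break-even investment: s·k^α = (n + δ)·k.
Dividing both sides by k: k^(1−α) = s / (n + δ).
k^0.66 = 0.27 / (0.032 + 0.115) = 0.27 / 0.147 = 1.8367
k* = 1.8367^(1/0.66) ≈ 2.5122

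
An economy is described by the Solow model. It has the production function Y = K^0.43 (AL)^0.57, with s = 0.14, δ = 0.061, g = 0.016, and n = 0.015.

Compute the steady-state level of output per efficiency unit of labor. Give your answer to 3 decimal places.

Steady state requires s·f(k) = (n + g + δ)·k, i.e. s·k^α = (n + g + δ)·k.
Rearranging, k^(1−α) = s / (n + g + δ).
k^0.57 = 0.14 / (0.015 + 0.016 + 0.061) = 0.14 / 0.092 = 1.5217
k* = 1.5217^(1/0.57) ≈ 2.0887
y* = (k*)^α = 2.0887^0.43 ≈ 1.3726

y* = 1.373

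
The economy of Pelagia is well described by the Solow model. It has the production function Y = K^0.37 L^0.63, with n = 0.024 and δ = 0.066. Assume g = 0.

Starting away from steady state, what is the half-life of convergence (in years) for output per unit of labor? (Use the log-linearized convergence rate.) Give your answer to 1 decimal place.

half-life ≈ 12.2 years

Near the steady state the convergence rate is λ = (1 − α)(n + δ).
λ = (1 − 0.37) × 0.090 = 0.63 × 0.090 = 0.0567
Half-life = ln 2 / λ = 0.6931 / 0.0567 ≈ 12.22 years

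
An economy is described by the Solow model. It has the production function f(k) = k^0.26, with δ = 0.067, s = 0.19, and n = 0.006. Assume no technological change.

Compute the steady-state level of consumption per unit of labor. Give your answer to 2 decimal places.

c* ≈ 1.13

In steady state, investment equals break-even investment: s·k^α = (n + δ)·k.
Rearranging, k^(1−α) = s / (n + δ).
k^0.74 = 0.19 / (0.006 + 0.067) = 0.19 / 0.073 = 2.6027
k* = 2.6027^(1/0.74) ≈ 3.6424
y* = (k*)^α = 3.6424^0.26 ≈ 1.3995
c* = (1 − s)·y* = (1 − 0.19) × 1.3995 ≈ 1.1336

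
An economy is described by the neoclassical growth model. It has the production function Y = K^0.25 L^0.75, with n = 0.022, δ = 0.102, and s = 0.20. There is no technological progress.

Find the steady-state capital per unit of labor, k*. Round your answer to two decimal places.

In steady state, investment equals break-even investment: s·k^α = (n + δ)·k.
Dividing both sides by k: k^(1−α) = s / (n + δ).
k^0.75 = 0.20 / (0.022 + 0.102) = 0.20 / 0.124 = 1.6129
k* = 1.6129^(1/0.75) ≈ 1.8915

k* ≈ 1.89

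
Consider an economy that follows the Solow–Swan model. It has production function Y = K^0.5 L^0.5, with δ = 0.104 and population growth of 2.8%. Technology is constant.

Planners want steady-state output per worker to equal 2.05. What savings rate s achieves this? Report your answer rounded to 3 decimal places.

s ≈ 0.271

In steady state, investment equals break-even investment: s·k^α = (n + δ)·k.
Since y* = [s/(n + δ)]^(α/(1−α)), we have s/(n + δ) = (y*)^((1−α)/α) = 2.05^1 = 2.0500.
Therefore s = 2.0500 × (n + δ) = 2.0500 × 0.132 = 0.2706.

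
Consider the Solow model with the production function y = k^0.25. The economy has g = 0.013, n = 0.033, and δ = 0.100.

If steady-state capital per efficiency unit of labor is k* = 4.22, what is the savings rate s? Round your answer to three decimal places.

In steady state, investment equals break-even investment: s·k^α = (n + g + δ)·k.
So s / (n + g + δ) = (k*)^(1−α) = 4.22^0.75 = 2.9443.
Therefore s = 2.9443 × (n + g + δ) = 2.9443 × 0.146 = 0.4299.

s ≈ 0.430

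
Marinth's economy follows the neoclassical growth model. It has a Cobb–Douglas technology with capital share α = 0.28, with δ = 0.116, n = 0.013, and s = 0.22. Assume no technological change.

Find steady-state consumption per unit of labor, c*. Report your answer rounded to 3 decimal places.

In steady state, investment equals break-even investment: s·k^α = (n + δ)·k.
Dividing both sides by k: k^(1−α) = s / (n + δ).
k^0.72 = 0.22 / (0.013 + 0.116) = 0.22 / 0.129 = 1.7054
k* = 1.7054^(1/0.72) ≈ 2.0988
y* = (k*)^α = 2.0988^0.28 ≈ 1.2307
c* = (1 − s)·y* = (1 − 0.22) × 1.2307 ≈ 0.9599

c* ≈ 0.960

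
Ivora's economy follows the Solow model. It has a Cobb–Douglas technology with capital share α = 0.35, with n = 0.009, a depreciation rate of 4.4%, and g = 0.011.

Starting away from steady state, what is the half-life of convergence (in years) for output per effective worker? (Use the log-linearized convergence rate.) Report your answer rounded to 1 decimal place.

about 16.7 years

Near the steady state the convergence rate is λ = (1 − α)(n + g + δ).
λ = (1 − 0.35) × 0.064 = 0.65 × 0.064 = 0.0416
Half-life = ln 2 / λ = 0.6931 / 0.0416 ≈ 16.66 years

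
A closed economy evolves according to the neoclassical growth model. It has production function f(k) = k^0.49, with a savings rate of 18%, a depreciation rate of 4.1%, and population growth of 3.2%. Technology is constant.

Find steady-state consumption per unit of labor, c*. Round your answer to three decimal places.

In steady state, investment equals break-even investment: s·k^α = (n + δ)·k.
Rearranging, k^(1−α) = s / (n + δ).
k^0.51 = 0.18 / (0.032 + 0.041) = 0.18 / 0.073 = 2.4658
k* = 2.4658^(1/0.51) ≈ 5.8687
y* = (k*)^α = 5.8687^0.49 ≈ 2.3800
c* = (1 − s)·y* = (1 − 0.18) × 2.3800 ≈ 1.9516

c* ≈ 1.952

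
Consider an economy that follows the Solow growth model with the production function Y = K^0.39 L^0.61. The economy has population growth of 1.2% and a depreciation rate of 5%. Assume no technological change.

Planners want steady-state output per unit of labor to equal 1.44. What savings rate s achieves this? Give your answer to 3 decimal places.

Steady state requires s·f(k) = (n + δ)·k, i.e. s·k^α = (n + δ)·k.
Since y* = [s/(n + δ)]^(α/(1−α)), we have s/(n + δ) = (y*)^((1−α)/α) = 1.44^1.5641 = 1.7689.
Therefore s = 1.7689 × (n + δ) = 1.7689 × 0.062 = 0.1097.

s ≈ 0.110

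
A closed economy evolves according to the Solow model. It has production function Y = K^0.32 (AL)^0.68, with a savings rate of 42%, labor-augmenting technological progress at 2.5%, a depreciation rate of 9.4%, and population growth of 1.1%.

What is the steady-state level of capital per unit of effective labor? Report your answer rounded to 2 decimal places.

Steady state requires s·f(k) = (n + g + δ)·k, i.e. s·k^α = (n + g + δ)·k.
Rearranging, k^(1−α) = s / (n + g + δ).
k^0.68 = 0.42 / (0.011 + 0.025 + 0.094) = 0.42 / 0.130 = 3.2308
k* = 3.2308^(1/0.68) ≈ 5.6103

k* ≈ 5.61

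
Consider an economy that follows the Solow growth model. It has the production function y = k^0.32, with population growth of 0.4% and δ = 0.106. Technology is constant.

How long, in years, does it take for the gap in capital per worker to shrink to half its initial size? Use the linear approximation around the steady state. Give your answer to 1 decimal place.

about 9.3 years

Near the steady state the convergence rate is λ = (1 − α)(n + δ).
λ = (1 − 0.32) × 0.110 = 0.68 × 0.110 = 0.0748
Half-life = ln 2 / λ = 0.6931 / 0.0748 ≈ 9.27 years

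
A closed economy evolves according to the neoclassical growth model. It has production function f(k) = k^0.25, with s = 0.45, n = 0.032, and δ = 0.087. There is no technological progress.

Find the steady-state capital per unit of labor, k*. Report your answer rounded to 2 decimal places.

k* = 5.89

At the steady state, Δk = 0, so s·k^α = (n + δ)·k.
Dividing both sides by k: k^(1−α) = s / (n + δ).
k^0.75 = 0.45 / (0.032 + 0.087) = 0.45 / 0.119 = 3.7815
k* = 3.7815^(1/0.75) ≈ 5.8914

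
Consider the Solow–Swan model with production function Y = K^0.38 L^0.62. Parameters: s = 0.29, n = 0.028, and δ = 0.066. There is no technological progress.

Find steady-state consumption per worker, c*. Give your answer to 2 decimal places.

c* = 1.42

At the steady state, Δk = 0, so s·k^α = (n + δ)·k.
Rearranging, k^(1−α) = s / (n + δ).
k^0.62 = 0.29 / (0.028 + 0.066) = 0.29 / 0.094 = 3.0851
k* = 3.0851^(1/0.62) ≈ 6.1538
y* = (k*)^α = 6.1538^0.38 ≈ 1.9947
c* = (1 − s)·y* = (1 − 0.29) × 1.9947 ≈ 1.4162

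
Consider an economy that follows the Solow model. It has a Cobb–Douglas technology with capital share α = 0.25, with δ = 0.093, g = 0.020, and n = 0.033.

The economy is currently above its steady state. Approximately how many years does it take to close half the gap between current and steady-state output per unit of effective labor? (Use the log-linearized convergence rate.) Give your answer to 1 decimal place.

about 6.3 years

Near the steady state the convergence rate is λ = (1 − α)(n + g + δ).
λ = (1 − 0.25) × 0.146 = 0.75 × 0.146 = 0.1095
Half-life = ln 2 / λ = 0.6931 / 0.1095 ≈ 6.33 years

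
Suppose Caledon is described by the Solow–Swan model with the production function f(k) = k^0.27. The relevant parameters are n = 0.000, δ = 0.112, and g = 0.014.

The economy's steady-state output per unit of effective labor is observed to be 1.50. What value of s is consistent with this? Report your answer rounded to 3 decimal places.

s ≈ 0.377

At the steady state, Δk = 0, so s·k^α = (n + g + δ)·k.
Since y* = [s/(n + g + δ)]^(α/(1−α)), we have s/(n + g + δ) = (y*)^((1−α)/α) = 1.50^2.7037 = 2.9929.
Therefore s = 2.9929 × (n + g + δ) = 2.9929 × 0.126 = 0.3771.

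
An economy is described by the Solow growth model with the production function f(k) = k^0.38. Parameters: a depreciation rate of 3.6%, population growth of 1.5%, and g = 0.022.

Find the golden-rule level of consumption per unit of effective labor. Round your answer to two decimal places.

At the golden rule, f'(k) = n + g + δ, so α·k^(α−1) = n + g + δ and k_gold = (α/(n + g + δ))^(1/(1−α)).
k_gold = (0.38/0.073)^(1/0.62) = 5.2055^1.6129 ≈ 14.3081
c_gold = f(k_gold) − (n + g + δ)·k_gold = 2.7487 − 0.073×14.3081 ≈ 1.7042

c_gold ≈ 1.70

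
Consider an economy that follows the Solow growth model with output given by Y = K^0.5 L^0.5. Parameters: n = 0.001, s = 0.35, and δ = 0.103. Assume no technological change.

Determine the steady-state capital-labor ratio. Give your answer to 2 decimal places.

k* ≈ 11.33

Steady state requires s·f(k) = (n + δ)·k, i.e. s·k^α = (n + δ)·k.
Dividing both sides by k: k^(1−α) = s / (n + δ).
k^0.5 = 0.35 / (0.001 + 0.103) = 0.35 / 0.104 = 3.3654
k* = 3.3654^(1/0.5) ≈ 11.3259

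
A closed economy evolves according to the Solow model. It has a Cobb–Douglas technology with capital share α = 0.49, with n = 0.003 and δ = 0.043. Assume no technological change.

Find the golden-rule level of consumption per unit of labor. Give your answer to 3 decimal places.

c_gold ≈ 4.951

At the golden rule, f'(k) = n + δ, so α·k^(α−1) = n + δ and k_gold = (α/(n + δ))^(1/(1−α)).
k_gold = (0.49/0.046)^(1/0.51) = 10.6522^1.9608 ≈ 103.4196
c_gold = f(k_gold) − (n + δ)·k_gold = 9.7086 − 0.046×103.4196 ≈ 4.9513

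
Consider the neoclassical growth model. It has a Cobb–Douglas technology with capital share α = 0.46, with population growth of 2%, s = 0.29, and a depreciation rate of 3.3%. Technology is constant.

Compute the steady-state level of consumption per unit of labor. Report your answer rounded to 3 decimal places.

At the steady state, Δk = 0, so s·k^α = (n + δ)·k.
Rearranging, k^(1−α) = s / (n + δ).
k^0.54 = 0.29 / (0.020 + 0.033) = 0.29 / 0.053 = 5.4717
k* = 5.4717^(1/0.54) ≈ 23.2752
y* = (k*)^α = 23.2752^0.46 ≈ 4.2537
c* = (1 − s)·y* = (1 − 0.29) × 4.2537 ≈ 3.0201

c* = 3.020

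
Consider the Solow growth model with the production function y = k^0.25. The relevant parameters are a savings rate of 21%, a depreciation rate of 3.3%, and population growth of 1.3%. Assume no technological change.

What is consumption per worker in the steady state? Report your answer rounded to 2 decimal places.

Steady state requires s·f(k) = (n + δ)·k, i.e. s·k^α = (n + δ)·k.
Dividing both sides by k: k^(1−α) = s / (n + δ).
k^0.75 = 0.21 / (0.013 + 0.033) = 0.21 / 0.046 = 4.5652
k* = 4.5652^(1/0.75) ≈ 7.5732
y* = (k*)^α = 7.5732^0.25 ≈ 1.6589
c* = (1 − s)·y* = (1 − 0.21) × 1.6589 ≈ 1.3105

c* ≈ 1.31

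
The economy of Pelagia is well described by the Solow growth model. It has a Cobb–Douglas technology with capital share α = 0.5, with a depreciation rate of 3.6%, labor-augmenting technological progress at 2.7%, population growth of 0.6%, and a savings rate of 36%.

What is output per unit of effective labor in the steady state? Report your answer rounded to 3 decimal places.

y* = 5.217

In steady state, investment equals break-even investment: s·k^α = (n + g + δ)·k.
Rearranging, k^(1−α) = s / (n + g + δ).
k^0.5 = 0.36 / (0.006 + 0.027 + 0.036) = 0.36 / 0.069 = 5.2174
k* = 5.2174^(1/0.5) ≈ 27.2213
y* = (k*)^α = 27.2213^0.5 ≈ 5.2174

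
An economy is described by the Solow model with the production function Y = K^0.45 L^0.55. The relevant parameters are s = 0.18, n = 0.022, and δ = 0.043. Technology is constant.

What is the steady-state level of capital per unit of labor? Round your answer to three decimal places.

At the steady state, Δk = 0, so s·k^α = (n + δ)·k.
Dividing both sides by k: k^(1−α) = s / (n + δ).
k^0.55 = 0.18 / (0.022 + 0.043) = 0.18 / 0.065 = 2.7692
k* = 2.7692^(1/0.55) ≈ 6.3721

k* = 6.372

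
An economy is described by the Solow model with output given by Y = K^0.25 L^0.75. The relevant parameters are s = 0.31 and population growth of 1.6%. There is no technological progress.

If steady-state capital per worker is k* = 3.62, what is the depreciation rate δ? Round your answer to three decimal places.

At the steady state, Δk = 0, so s·k^α = (n + δ)·k.
So s / (n + δ) = (k*)^(1−α) = 3.62^0.75 = 2.6244.
Therefore n + δ = s / 2.6244 = 0.31 / 2.6244 = 0.1181, so δ = 0.1181 − 0.016 = 0.1021.

δ ≈ 0.102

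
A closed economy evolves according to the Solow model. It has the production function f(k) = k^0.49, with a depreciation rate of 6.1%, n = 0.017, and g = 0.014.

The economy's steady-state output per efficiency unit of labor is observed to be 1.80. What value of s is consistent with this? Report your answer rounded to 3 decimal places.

s ≈ 0.170

At the steady state, Δk = 0, so s·k^α = (n + g + δ)·k.
Since y* = [s/(n + g + δ)]^(α/(1−α)), we have s/(n + g + δ) = (y*)^((1−α)/α) = 1.80^1.0408 = 1.8437.
Therefore s = 1.8437 × (n + g + δ) = 1.8437 × 0.092 = 0.1696.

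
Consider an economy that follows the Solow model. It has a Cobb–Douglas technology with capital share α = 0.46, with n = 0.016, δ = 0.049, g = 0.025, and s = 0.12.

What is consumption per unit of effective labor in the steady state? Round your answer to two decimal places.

c* ≈ 1.12

At the steady state, Δk = 0, so s·k^α = (n + g + δ)·k.
Dividing both sides by k: k^(1−α) = s / (n + g + δ).
k^0.54 = 0.12 / (0.016 + 0.025 + 0.049) = 0.12 / 0.090 = 1.3333
k* = 1.3333^(1/0.54) ≈ 1.7035
y* = (k*)^α = 1.7035^0.46 ≈ 1.2777
c* = (1 − s)·y* = (1 − 0.12) × 1.2777 ≈ 1.1244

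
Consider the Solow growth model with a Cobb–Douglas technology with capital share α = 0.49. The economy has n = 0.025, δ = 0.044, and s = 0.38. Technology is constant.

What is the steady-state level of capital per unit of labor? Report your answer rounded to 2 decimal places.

k* ≈ 28.37

In steady state, investment equals break-even investment: s·k^α = (n + δ)·k.
Rearranging, k^(1−α) = s / (n + δ).
k^0.51 = 0.38 / (0.025 + 0.044) = 0.38 / 0.069 = 5.5072
k* = 5.5072^(1/0.51) ≈ 28.3665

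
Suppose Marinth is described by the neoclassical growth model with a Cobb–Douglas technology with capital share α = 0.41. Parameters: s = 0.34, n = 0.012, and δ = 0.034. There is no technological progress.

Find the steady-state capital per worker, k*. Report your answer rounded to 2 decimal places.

k* ≈ 29.68

In steady state, investment equals break-even investment: s·k^α = (n + δ)·k.
Rearranging, k^(1−α) = s / (n + δ).
k^0.59 = 0.34 / (0.012 + 0.034) = 0.34 / 0.046 = 7.3913
k* = 7.3913^(1/0.59) ≈ 29.6762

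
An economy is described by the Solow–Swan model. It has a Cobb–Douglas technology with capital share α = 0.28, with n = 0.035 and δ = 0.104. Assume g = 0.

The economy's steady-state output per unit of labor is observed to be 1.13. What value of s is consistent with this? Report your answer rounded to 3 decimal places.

s ≈ 0.190

At the steady state, Δk = 0, so s·k^α = (n + δ)·k.
Since y* = [s/(n + δ)]^(α/(1−α)), we have s/(n + δ) = (y*)^((1−α)/α) = 1.13^2.5714 = 1.3693.
Therefore s = 1.3693 × (n + δ) = 1.3693 × 0.139 = 0.1903.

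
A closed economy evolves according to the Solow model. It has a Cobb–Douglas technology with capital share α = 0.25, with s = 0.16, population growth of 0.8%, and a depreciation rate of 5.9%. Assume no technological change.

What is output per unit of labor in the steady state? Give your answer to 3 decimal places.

In steady state, investment equals break-even investment: s·k^α = (n + δ)·k.
Dividing both sides by k: k^(1−α) = s / (n + δ).
k^0.75 = 0.16 / (0.008 + 0.059) = 0.16 / 0.067 = 2.3881
k* = 2.3881^(1/0.75) ≈ 3.1921
y* = (k*)^α = 3.1921^0.25 ≈ 1.3367

y* ≈ 1.337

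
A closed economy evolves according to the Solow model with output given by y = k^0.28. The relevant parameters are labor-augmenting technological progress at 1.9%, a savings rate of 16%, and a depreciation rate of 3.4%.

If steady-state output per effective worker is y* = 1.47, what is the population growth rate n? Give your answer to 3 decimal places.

n ≈ 0.006

Steady state requires s·f(k) = (n + g + δ)·k, i.e. s·k^α = (n + g + δ)·k.
Since y* = [s/(n + g + δ)]^(α/(1−α)), we have s/(n + g + δ) = (y*)^((1−α)/α) = 1.47^2.5714 = 2.6930.
Therefore n + g + δ = s / 2.6930 = 0.16 / 2.6930 = 0.0594, so n = 0.0594 − 0.053 = 0.0064.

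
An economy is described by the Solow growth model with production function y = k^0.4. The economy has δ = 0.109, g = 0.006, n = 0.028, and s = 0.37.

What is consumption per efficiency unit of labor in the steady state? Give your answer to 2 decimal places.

c* = 1.19

At the steady state, Δk = 0, so s·k^α = (n + g + δ)·k.
Dividing both sides by k: k^(1−α) = s / (n + g + δ).
k^0.6 = 0.37 / (0.028 + 0.006 + 0.109) = 0.37 / 0.143 = 2.5874
k* = 2.5874^(1/0.6) ≈ 4.8765
y* = (k*)^α = 4.8765^0.4 ≈ 1.8847
c* = (1 − s)·y* = (1 − 0.37) × 1.8847 ≈ 1.1874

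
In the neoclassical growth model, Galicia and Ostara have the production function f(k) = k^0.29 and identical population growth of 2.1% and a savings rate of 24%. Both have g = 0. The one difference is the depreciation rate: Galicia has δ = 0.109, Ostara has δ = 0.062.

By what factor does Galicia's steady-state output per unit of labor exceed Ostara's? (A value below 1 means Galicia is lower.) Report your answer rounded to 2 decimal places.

Steady-state y* = [s/(n + δ)]^(α/(1−α)), so the ratio is [ (s_G/(n + δ)_G) / (s_O/(n + δ)_O) ]^0.4085.
s_G/(n + δ)_G = 0.24/0.130 = 1.8462; s_O/(n + δ)_O = 0.24/0.083 = 2.8916.
Ratio = (1.8462/2.8916)^0.4085 = 0.6385^0.4085 ≈ 0.8325

ratio ≈ 0.83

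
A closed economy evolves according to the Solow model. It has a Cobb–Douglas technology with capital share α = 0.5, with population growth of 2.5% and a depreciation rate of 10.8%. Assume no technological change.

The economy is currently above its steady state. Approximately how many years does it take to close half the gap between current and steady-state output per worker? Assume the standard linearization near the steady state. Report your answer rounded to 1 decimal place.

Near the steady state the convergence rate is λ = (1 − α)(n + δ).
λ = (1 − 0.5) × 0.133 = 0.5 × 0.133 = 0.0665
Half-life = ln 2 / λ = 0.6931 / 0.0665 ≈ 10.42 years

half-life ≈ 10.4 years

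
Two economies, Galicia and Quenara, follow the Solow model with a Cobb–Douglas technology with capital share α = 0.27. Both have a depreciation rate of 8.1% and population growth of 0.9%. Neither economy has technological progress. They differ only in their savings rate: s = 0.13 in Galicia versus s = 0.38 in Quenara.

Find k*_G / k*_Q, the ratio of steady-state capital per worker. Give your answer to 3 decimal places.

Steady-state k* = [s/(n + δ)]^(1/(1−α)), so the ratio is [ (s_G/(n + δ)_G) / (s_Q/(n + δ)_Q) ]^1.3699.
s_G/(n + δ)_G = 0.13/0.090 = 1.4444; s_Q/(n + δ)_Q = 0.38/0.090 = 4.2222.
Ratio = (1.4444/4.2222)^1.3699 = 0.3421^1.3699 ≈ 0.2301

ratio ≈ 0.230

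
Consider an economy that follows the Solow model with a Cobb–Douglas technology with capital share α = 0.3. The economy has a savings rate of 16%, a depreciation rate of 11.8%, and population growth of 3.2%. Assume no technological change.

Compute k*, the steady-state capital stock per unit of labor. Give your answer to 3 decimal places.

k* ≈ 1.097

In steady state, investment equals break-even investment: s·k^α = (n + δ)·k.
Rearranging, k^(1−α) = s / (n + δ).
k^0.7 = 0.16 / (0.032 + 0.118) = 0.16 / 0.150 = 1.0667
k* = 1.0667^(1/0.7) ≈ 1.0966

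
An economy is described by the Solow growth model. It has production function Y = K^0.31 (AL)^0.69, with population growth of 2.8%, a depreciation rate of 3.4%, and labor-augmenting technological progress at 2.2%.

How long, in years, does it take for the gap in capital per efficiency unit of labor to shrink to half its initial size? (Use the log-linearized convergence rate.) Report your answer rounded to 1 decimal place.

half-life ≈ 12.0 years

Near the steady state the convergence rate is λ = (1 − α)(n + g + δ).
λ = (1 − 0.31) × 0.084 = 0.69 × 0.084 = 0.05796
Half-life = ln 2 / λ = 0.6931 / 0.05796 ≈ 11.96 years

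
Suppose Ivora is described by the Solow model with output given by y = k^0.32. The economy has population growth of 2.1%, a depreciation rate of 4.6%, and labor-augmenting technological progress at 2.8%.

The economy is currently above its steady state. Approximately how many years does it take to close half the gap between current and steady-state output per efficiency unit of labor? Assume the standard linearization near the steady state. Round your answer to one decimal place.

Near the steady state the convergence rate is λ = (1 − α)(n + g + δ).
λ = (1 − 0.32) × 0.095 = 0.68 × 0.095 = 0.0646
Half-life = ln 2 / λ = 0.6931 / 0.0646 ≈ 10.73 years

half-life ≈ 10.7 years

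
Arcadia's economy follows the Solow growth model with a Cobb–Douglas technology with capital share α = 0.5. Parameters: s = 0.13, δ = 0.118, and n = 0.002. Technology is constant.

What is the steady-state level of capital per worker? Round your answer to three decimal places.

At the steady state, Δk = 0, so s·k^α = (n + δ)·k.
Dividing both sides by k: k^(1−α) = s / (n + δ).
k^0.5 = 0.13 / (0.002 + 0.118) = 0.13 / 0.120 = 1.0833
k* = 1.0833^(1/0.5) ≈ 1.1735

k* = 1.174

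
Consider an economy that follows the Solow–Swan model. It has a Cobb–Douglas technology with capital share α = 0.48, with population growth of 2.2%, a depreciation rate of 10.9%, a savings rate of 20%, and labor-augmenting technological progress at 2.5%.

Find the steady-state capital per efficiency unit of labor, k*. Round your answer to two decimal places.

k* ≈ 1.61

In steady state, investment equals break-even investment: s·k^α = (n + g + δ)·k.
Dividing both sides by k: k^(1−α) = s / (n + g + δ).
k^0.52 = 0.20 / (0.022 + 0.025 + 0.109) = 0.20 / 0.156 = 1.2821
k* = 1.2821^(1/0.52) ≈ 1.6127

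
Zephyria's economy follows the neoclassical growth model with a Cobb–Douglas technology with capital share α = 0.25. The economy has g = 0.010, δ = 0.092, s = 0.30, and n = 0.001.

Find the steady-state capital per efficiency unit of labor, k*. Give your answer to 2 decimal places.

k* = 4.16

Steady state requires s·f(k) = (n + g + δ)·k, i.e. s·k^α = (n + g + δ)·k.
Dividing both sides by k: k^(1−α) = s / (n + g + δ).
k^0.75 = 0.30 / (0.001 + 0.010 + 0.092) = 0.30 / 0.103 = 2.9126
k* = 2.9126^(1/0.75) ≈ 4.1595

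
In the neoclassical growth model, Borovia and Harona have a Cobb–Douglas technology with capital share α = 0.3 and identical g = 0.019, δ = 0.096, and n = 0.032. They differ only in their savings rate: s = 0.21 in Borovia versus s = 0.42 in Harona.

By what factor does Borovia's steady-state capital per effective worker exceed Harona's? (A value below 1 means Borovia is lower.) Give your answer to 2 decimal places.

Steady-state k* = [s/(n + g + δ)]^(1/(1−α)), so the ratio is [ (s_B/(n + g + δ)_B) / (s_H/(n + g + δ)_H) ]^1.4286.
s_B/(n + g + δ)_B = 0.21/0.147 = 1.4286; s_H/(n + g + δ)_H = 0.42/0.147 = 2.8571.
Ratio = (1.4286/2.8571)^1.4286 = 0.5000^1.4286 ≈ 0.3715

ratio ≈ 0.37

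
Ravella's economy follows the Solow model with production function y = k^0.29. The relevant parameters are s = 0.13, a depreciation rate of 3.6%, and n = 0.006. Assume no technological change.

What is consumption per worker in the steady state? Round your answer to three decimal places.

At the steady state, Δk = 0, so s·k^α = (n + δ)·k.
Dividing both sides by k: k^(1−α) = s / (n + δ).
k^0.71 = 0.13 / (0.006 + 0.036) = 0.13 / 0.042 = 3.0952
k* = 3.0952^(1/0.71) ≈ 4.9103
y* = (k*)^α = 4.9103^0.29 ≈ 1.5864
c* = (1 − s)·y* = (1 − 0.13) × 1.5864 ≈ 1.3802

c* ≈ 1.380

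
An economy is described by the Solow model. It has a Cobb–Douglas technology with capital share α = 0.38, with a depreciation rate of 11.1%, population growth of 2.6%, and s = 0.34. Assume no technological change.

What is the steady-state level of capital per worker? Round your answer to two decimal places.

k* = 4.33

At the steady state, Δk = 0, so s·k^α = (n + δ)·k.
Dividing both sides by k: k^(1−α) = s / (n + δ).
k^0.62 = 0.34 / (0.026 + 0.111) = 0.34 / 0.137 = 2.4818
k* = 2.4818^(1/0.62) ≈ 4.3323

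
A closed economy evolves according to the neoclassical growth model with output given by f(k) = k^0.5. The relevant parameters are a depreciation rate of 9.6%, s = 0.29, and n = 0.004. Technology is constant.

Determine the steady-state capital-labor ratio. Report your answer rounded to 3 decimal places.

In steady state, investment equals break-even investment: s·k^α = (n + δ)·k.
Dividing both sides by k: k^(1−α) = s / (n + δ).
k^0.5 = 0.29 / (0.004 + 0.096) = 0.29 / 0.100 = 2.9000
k* = 2.9000^(1/0.5) ≈ 8.4100

k* ≈ 8.410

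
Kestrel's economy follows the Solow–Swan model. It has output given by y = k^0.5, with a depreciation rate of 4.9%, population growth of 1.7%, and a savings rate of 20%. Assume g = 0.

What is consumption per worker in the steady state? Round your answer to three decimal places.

At the steady state, Δk = 0, so s·k^α = (n + δ)·k.
Dividing both sides by k: k^(1−α) = s / (n + δ).
k^0.5 = 0.20 / (0.017 + 0.049) = 0.20 / 0.066 = 3.0303
k* = 3.0303^(1/0.5) ≈ 9.1827
y* = (k*)^α = 9.1827^0.5 ≈ 3.0303
c* = (1 − s)·y* = (1 − 0.20) × 3.0303 ≈ 2.4242

c* = 2.424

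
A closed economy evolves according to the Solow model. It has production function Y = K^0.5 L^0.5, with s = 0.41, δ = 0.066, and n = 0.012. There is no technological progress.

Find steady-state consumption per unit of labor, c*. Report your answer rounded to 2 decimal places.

c* = 3.10

In steady state, investment equals break-even investment: s·k^α = (n + δ)·k.
Rearranging, k^(1−α) = s / (n + δ).
k^0.5 = 0.41 / (0.012 + 0.066) = 0.41 / 0.078 = 5.2564
k* = 5.2564^(1/0.5) ≈ 27.6297
y* = (k*)^α = 27.6297^0.5 ≈ 5.2564
c* = (1 − s)·y* = (1 − 0.41) × 5.2564 ≈ 3.1013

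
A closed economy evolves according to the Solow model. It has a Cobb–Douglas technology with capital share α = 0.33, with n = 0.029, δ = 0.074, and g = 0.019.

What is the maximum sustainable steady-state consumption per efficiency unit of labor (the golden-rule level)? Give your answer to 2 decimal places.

c_gold ≈ 1.09

At the golden rule, f'(k) = n + g + δ, so α·k^(α−1) = n + g + δ and k_gold = (α/(n + g + δ))^(1/(1−α)).
k_gold = (0.33/0.122)^(1/0.67) = 2.7049^1.4925 ≈ 4.4156
c_gold = f(k_gold) − (n + g + δ)·k_gold = 1.6325 − 0.122×4.4156 ≈ 1.0938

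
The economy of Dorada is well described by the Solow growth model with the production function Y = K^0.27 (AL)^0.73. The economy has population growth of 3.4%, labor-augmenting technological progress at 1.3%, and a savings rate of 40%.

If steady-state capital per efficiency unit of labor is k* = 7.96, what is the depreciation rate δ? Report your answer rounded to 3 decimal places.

Steady state requires s·f(k) = (n + g + δ)·k, i.e. s·k^α = (n + g + δ)·k.
So s / (n + g + δ) = (k*)^(1−α) = 7.96^0.73 = 4.5464.
Therefore n + g + δ = s / 4.5464 = 0.40 / 4.5464 = 0.0880, so δ = 0.0880 − 0.047 = 0.0410.

δ ≈ 0.041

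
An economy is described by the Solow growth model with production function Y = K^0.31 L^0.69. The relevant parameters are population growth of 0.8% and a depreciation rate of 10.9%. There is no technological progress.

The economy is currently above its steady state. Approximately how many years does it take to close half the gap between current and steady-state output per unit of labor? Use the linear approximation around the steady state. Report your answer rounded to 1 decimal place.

t_½ ≈ 8.6 years

Near the steady state the convergence rate is λ = (1 − α)(n + δ).
λ = (1 − 0.31) × 0.117 = 0.69 × 0.117 = 0.08073
Half-life = ln 2 / λ = 0.6931 / 0.08073 ≈ 8.59 years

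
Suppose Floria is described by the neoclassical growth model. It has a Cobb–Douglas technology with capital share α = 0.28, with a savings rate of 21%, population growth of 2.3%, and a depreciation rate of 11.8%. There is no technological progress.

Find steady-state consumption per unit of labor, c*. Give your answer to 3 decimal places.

Steady state requires s·f(k) = (n + δ)·k, i.e. s·k^α = (n + δ)·k.
Rearranging, k^(1−α) = s / (n + δ).
k^0.72 = 0.21 / (0.023 + 0.118) = 0.21 / 0.141 = 1.4894
k* = 1.4894^(1/0.72) ≈ 1.7390
y* = (k*)^α = 1.7390^0.28 ≈ 1.1676
c* = (1 − s)·y* = (1 − 0.21) × 1.1676 ≈ 0.9224

c* = 0.922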